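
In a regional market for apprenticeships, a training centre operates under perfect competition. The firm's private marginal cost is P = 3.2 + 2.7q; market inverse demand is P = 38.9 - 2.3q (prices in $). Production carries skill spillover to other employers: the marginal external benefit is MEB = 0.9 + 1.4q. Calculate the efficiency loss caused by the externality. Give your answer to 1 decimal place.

DWL = $16.5

Market equilibrium (private): 3.2 + 2.7q = 38.9 - 2.3q → q_m = 7.1400.
Social marginal cost = private MC − MEB = 2.3 + 1.3q.
Set SMC = demand: 2.3 + 1.3q = 38.9 - 2.3q → q* = 10.1667.
The loss is the area between SMC and demand from q* to q_m; with linear curves that's a triangle of height MEB(q_m).
DWL = ½ × 3.0267 × 10.8960 = 16.4895.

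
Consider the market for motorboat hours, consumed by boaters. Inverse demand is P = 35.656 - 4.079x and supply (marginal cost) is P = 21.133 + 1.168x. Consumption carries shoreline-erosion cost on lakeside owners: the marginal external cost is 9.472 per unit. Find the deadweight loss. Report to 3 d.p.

Market equilibrium (private): 21.133 + 1.168x = 35.656 - 4.079x → x_m = 2.7679.
Social marginal benefit = demand − MEC = 26.184 - 4.079x.
Set SMB = MC: 26.184 - 4.079x = 21.133 + 1.168x → x* = 0.9626.
Between x* and x_m the wedge MC − SMB runs linearly from 0 to MEC(x_m), so the loss is a triangle.
DWL = ½ × 1.8053 × 9.4720 = 8.5499.

DWL = 8.550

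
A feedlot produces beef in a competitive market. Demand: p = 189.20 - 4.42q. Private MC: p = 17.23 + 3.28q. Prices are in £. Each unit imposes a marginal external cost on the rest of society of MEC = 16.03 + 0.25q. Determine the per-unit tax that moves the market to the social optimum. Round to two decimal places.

tax = £20.93 per unit

Social marginal cost = private MC + MEC = 33.26 + 3.53q.
Set SMC = demand: 33.26 + 3.53q = 189.20 - 4.42q → q* = 19.6151.
The Pigouvian tax equals MEC at q*: 16.03 + 0.25×19.6151 = 20.9338.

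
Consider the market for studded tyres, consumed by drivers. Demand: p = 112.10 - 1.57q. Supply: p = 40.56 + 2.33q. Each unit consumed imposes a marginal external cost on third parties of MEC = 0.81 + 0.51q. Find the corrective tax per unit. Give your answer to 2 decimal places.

tax = 8.99 per unit

Social marginal benefit = demand − MEC = 111.29 - 2.08q.
Set SMB = MC: 111.29 - 2.08q = 40.56 + 2.33q → q* = 16.0385.
The Pigouvian tax equals MEC at q*: 0.81 + 0.51×16.0385 = 8.9896.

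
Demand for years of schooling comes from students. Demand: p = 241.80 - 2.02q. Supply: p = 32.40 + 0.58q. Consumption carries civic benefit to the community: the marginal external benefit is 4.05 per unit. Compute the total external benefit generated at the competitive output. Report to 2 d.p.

326.18

Market equilibrium (private): 32.40 + 0.58q = 241.80 - 2.02q → q_m = 80.5385.
Total external benefit = MEB × q_m = 4.05 × 80.5385 = 326.1809.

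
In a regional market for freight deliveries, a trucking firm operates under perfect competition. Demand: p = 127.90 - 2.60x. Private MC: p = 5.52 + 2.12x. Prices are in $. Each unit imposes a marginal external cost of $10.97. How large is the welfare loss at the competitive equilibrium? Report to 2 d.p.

Market equilibrium (private): 5.52 + 2.12x = 127.90 - 2.60x → x_m = 25.9280.
Social marginal cost = private MC + MEC = 16.49 + 2.12x.
Set SMC = demand: 16.49 + 2.12x = 127.90 - 2.60x → x* = 23.6038.
The loss is the area between SMC and demand from x* to x_m; with linear curves that's a triangle of height MEC(x_m).
DWL = ½ × 2.3242 × 10.9700 = 12.7482.

DWL = $12.75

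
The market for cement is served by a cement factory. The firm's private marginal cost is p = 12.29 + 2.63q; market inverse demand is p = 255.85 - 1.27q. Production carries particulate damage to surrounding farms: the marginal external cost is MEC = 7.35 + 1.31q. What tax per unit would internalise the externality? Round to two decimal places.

Social marginal cost = private MC + MEC = 19.64 + 3.94q.
Set SMC = demand: 19.64 + 3.94q = 255.85 - 1.27q → q* = 45.3378.
The Pigouvian tax equals MEC at q*: 7.35 + 1.31×45.3378 = 66.7425.

tax = 66.74 per unit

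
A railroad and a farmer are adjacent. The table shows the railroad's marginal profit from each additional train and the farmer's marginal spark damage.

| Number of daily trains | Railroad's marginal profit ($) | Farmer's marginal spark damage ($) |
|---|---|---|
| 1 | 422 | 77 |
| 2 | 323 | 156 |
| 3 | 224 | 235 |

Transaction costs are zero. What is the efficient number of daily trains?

2

Bargaining reaches the level where marginal profit last exceeds marginal spark damage.
That holds through level 2 (323 ≥ 156) but not at 3 (224 < 235).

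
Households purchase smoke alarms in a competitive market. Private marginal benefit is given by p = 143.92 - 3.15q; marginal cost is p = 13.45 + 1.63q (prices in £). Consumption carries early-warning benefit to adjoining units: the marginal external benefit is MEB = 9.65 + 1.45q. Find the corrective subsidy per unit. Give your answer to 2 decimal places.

Social marginal benefit = demand + MEB = 153.57 - 1.70q.
Set SMB = MC: 153.57 - 1.70q = 13.45 + 1.63q → q* = 42.0781.
The Pigouvian subsidy equals MEB at q*: 9.65 + 1.45×42.0781 = 70.6632.

subsidy = £70.66 per unit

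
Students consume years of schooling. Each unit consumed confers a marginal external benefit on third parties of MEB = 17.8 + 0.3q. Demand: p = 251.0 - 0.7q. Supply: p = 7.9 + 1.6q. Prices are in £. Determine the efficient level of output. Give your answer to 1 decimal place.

q* = 130.5

Social marginal benefit = demand + MEB = 268.8 - 0.4q.
Set SMB = MC: 268.8 - 0.4q = 7.9 + 1.6q → q* = 130.4500.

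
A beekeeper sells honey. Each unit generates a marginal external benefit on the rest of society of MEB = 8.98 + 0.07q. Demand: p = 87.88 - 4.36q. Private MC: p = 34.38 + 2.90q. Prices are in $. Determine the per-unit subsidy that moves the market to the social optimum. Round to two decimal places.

Social marginal cost = private MC − MEB = 25.40 + 2.83q.
Set SMC = demand: 25.40 + 2.83q = 87.88 - 4.36q → q* = 8.6898.
The Pigouvian subsidy equals MEB at q*: 8.98 + 0.07×8.6898 = 9.5883.

subsidy = $9.59 per unit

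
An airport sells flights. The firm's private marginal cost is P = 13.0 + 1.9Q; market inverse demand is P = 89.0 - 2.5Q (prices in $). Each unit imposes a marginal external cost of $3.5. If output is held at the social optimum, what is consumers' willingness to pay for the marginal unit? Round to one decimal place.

Social marginal cost = private MC + MEC = 16.5 + 1.9Q.
Set SMC = demand: 16.5 + 1.9Q = 89.0 - 2.5Q → Q* = 16.4773.
Consumer price on the demand curve at Q*: 89.0 − 2.5×16.4773 = 47.8068.

P = $47.8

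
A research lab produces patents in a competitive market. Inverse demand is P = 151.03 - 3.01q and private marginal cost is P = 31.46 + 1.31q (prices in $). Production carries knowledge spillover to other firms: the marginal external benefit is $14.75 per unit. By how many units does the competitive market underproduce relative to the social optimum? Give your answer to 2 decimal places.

3.41 units

Market equilibrium (private): 31.46 + 1.31q = 151.03 - 3.01q → q_m = 27.6782.
Social marginal cost = private MC − MEB = 16.71 + 1.31q.
Set SMC = demand: 16.71 + 1.31q = 151.03 - 3.01q → q* = 31.0926.
Gap = |27.6782 − 31.0926| = 3.4144.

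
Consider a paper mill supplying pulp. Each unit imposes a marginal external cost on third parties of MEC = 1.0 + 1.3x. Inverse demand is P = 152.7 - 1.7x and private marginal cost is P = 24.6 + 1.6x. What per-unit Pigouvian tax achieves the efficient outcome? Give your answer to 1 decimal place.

tax = 36.9 per unit

Social marginal cost = private MC + MEC = 25.6 + 2.9x.
Set SMC = demand: 25.6 + 2.9x = 152.7 - 1.7x → x* = 27.6304.
The Pigouvian tax equals MEC at x*: 1.0 + 1.3×27.6304 = 36.9195.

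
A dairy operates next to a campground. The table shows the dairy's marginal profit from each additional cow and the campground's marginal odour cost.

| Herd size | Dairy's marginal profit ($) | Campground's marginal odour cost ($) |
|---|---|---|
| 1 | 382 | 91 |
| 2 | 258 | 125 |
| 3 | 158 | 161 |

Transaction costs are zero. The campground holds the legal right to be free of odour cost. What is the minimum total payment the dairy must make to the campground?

Efficient level: marginal profit ≥ marginal odour cost through level 2, so k* = 2.
With the campground holding the right, the dairy must at least compensate total damage at k*: 91 + 125 = 216.

$216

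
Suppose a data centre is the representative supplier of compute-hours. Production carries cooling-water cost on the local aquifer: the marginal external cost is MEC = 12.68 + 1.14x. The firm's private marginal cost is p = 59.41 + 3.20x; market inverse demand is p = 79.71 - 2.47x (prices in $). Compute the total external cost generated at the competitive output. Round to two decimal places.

$52.70

Market equilibrium (private): 59.41 + 3.20x = 79.71 - 2.47x → x_m = 3.5802.
Total external cost = ∫₀^{x_m} (12.68 + 1.14x) dx = 12.68×3.5802 + ½×1.14×3.5802² = 52.7031.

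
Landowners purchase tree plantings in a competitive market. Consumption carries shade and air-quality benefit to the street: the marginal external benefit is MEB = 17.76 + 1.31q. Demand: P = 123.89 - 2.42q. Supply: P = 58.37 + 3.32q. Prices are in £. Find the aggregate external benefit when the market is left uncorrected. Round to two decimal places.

£288.07

Market equilibrium (private): 58.37 + 3.32q = 123.89 - 2.42q → q_m = 11.4146.
Total external benefit = ∫₀^{q_m} (17.76 + 1.31q) dq = 17.76×11.4146 + ½×1.31×11.4146² = 288.0653.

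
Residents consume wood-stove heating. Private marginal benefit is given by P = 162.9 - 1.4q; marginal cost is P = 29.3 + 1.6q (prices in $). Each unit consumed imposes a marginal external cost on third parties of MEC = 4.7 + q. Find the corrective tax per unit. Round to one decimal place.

tax = $36.9 per unit

Social marginal benefit = demand − MEC = 158.2 - 2.4q.
Set SMB = MC: 158.2 - 2.4q = 29.3 + 1.6q → q* = 32.2250.
The Pigouvian tax equals MEC at q*: 4.7 + 1.0×32.2250 = 36.9250.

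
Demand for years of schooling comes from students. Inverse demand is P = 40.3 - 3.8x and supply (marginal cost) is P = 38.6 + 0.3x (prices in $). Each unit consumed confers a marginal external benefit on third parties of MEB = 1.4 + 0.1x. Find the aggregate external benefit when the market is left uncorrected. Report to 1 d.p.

Market equilibrium (private): 38.6 + 0.3x = 40.3 - 3.8x → x_m = 0.4146.
Total external benefit = ∫₀^{x_m} (1.4 + 0.1x) dx = 1.4×0.4146 + ½×0.1×0.4146² = 0.5890.

$0.6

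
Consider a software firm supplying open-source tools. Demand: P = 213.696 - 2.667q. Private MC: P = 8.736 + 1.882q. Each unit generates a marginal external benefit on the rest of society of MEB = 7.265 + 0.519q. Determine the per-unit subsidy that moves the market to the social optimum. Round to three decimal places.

Social marginal cost = private MC − MEB = 1.471 + 1.363q.
Set SMC = demand: 1.471 + 1.363q = 213.696 - 2.667q → q* = 52.6613.
The Pigouvian subsidy equals MEB at q*: 7.265 + 0.519×52.6613 = 34.5962.

subsidy = 34.596 per unit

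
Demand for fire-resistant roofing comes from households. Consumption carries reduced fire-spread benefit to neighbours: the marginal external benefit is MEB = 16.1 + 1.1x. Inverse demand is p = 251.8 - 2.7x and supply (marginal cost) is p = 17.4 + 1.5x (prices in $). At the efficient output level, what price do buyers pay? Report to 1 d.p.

Social marginal benefit = demand + MEB = 267.9 - 1.6x.
Set SMB = MC: 267.9 - 1.6x = 17.4 + 1.5x → x* = 80.8065.
Consumer price on the demand curve at x*: 251.8 − 2.7×80.8065 = 33.6225.

P = $33.6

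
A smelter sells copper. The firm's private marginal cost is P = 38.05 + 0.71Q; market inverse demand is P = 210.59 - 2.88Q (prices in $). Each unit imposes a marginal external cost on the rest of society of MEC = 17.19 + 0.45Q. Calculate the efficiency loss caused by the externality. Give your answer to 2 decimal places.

Market equilibrium (private): 38.05 + 0.71Q = 210.59 - 2.88Q → Q_m = 48.0613.
Social marginal cost = private MC + MEC = 55.24 + 1.16Q.
Set SMC = demand: 55.24 + 1.16Q = 210.59 - 2.88Q → Q* = 38.4530.
Height of the DWL triangle at Q_m is SMC(Q_m) − demand(Q_m) = MEC(Q_m) = 38.8176.
DWL = ½ × 9.6083 × 38.8176 = 186.4856.

DWL = $186.49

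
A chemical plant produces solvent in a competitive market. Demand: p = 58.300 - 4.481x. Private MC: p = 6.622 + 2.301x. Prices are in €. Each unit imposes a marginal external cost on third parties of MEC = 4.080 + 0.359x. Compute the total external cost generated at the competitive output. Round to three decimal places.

Market equilibrium (private): 6.622 + 2.301x = 58.300 - 4.481x → x_m = 7.6199.
Total external cost = ∫₀^{x_m} (4.080 + 0.359x) dx = 4.080×7.6199 + ½×0.359×7.6199² = 41.5115.

€41.511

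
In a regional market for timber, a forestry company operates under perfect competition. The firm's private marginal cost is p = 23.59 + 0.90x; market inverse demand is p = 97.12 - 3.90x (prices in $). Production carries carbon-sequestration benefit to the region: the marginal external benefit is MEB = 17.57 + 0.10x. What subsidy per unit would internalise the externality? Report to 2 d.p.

Social marginal cost = private MC − MEB = 6.02 + 0.80x.
Set SMC = demand: 6.02 + 0.80x = 97.12 - 3.90x → x* = 19.3830.
The Pigouvian subsidy equals MEB at x*: 17.57 + 0.10×19.3830 = 19.5083.

subsidy = $19.51 per unit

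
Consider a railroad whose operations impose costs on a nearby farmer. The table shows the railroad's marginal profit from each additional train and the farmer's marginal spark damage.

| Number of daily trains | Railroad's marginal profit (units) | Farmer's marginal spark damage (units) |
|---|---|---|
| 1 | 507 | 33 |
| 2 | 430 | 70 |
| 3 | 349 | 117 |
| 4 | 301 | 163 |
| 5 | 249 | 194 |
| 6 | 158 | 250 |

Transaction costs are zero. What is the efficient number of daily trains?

5

Bargaining reaches the level where marginal profit last exceeds marginal spark damage.
That holds through level 5 (249 ≥ 194) but not at 6 (158 < 250).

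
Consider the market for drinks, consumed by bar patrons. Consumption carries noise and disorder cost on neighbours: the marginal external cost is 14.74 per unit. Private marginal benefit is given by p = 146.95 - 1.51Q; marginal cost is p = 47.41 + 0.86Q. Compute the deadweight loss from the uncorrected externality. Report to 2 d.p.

Market equilibrium (private): 47.41 + 0.86Q = 146.95 - 1.51Q → Q_m = 42.0000.
Social marginal benefit = demand − MEC = 132.21 - 1.51Q.
Set SMB = MC: 132.21 - 1.51Q = 47.41 + 0.86Q → Q* = 35.7806.
Between Q* and Q_m the wedge MC − SMB runs linearly from 0 to MEC(Q_m), so the loss is a triangle.
DWL = ½ × 6.2194 × 14.7400 = 45.8370.

DWL = 45.84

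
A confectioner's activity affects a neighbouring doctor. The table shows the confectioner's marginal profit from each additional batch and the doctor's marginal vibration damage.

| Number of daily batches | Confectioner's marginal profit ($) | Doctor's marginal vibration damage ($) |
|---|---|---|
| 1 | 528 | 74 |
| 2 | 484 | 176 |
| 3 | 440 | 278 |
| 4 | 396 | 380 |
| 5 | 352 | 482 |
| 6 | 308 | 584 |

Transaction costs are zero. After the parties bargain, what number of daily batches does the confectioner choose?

4

Bargaining reaches the level where marginal profit last exceeds marginal vibration damage.
That holds through level 4 (396 ≥ 380) but not at 5 (352 < 482).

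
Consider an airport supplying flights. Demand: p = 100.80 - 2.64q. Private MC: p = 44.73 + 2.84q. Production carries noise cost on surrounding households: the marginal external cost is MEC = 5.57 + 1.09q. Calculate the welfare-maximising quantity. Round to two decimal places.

Social marginal cost = private MC + MEC = 50.30 + 3.93q.
Set SMC = demand: 50.30 + 3.93q = 100.80 - 2.64q → q* = 7.6865.

q* = 7.69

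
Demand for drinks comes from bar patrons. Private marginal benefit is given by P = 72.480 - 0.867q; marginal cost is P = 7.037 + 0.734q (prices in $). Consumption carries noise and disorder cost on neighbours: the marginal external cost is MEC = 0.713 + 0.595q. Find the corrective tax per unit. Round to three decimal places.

tax = $18.251 per unit

Social marginal benefit = demand − MEC = 71.767 - 1.462q.
Set SMB = MC: 71.767 - 1.462q = 7.037 + 0.734q → q* = 29.4763.
The Pigouvian tax equals MEC at q*: 0.713 + 0.595×29.4763 = 18.2514.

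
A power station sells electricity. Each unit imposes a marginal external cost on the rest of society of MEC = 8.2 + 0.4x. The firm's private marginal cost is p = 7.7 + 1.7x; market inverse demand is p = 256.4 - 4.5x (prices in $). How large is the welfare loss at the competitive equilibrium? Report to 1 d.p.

DWL = $44.5

Market equilibrium (private): 7.7 + 1.7x = 256.4 - 4.5x → x_m = 40.1129.
Social marginal cost = private MC + MEC = 15.9 + 2.1x.
Set SMC = demand: 15.9 + 2.1x = 256.4 - 4.5x → x* = 36.4394.
Between x* and x_m the wedge SMC − demand runs linearly from 0 to MEC(x_m), so the loss is a triangle.
DWL = ½ × 3.6735 × 24.2452 = 44.5324.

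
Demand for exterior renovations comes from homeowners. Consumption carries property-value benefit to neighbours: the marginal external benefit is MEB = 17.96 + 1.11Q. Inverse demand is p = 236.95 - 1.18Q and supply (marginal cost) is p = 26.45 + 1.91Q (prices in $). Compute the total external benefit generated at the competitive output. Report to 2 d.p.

Market equilibrium (private): 26.45 + 1.91Q = 236.95 - 1.18Q → Q_m = 68.1230.
Total external benefit = ∫₀^{Q_m} (17.96 + 1.11Q) dQ = 17.96×68.1230 + ½×1.11×68.1230² = 3799.1015.

$3799.10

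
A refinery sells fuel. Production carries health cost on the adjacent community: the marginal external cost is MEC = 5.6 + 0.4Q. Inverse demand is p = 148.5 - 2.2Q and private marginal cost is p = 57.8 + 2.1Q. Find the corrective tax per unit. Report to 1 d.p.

Social marginal cost = private MC + MEC = 63.4 + 2.5Q.
Set SMC = demand: 63.4 + 2.5Q = 148.5 - 2.2Q → Q* = 18.1064.
The Pigouvian tax equals MEC at Q*: 5.6 + 0.4×18.1064 = 12.8426.

tax = 12.8 per unit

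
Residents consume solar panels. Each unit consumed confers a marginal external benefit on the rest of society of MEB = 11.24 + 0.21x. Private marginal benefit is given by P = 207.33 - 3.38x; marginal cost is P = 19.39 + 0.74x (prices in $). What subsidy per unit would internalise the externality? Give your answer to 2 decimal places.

Social marginal benefit = demand + MEB = 218.57 - 3.17x.
Set SMB = MC: 218.57 - 3.17x = 19.39 + 0.74x → x* = 50.9412.
The Pigouvian subsidy equals MEB at x*: 11.24 + 0.21×50.9412 = 21.9377.

subsidy = $21.94 per unit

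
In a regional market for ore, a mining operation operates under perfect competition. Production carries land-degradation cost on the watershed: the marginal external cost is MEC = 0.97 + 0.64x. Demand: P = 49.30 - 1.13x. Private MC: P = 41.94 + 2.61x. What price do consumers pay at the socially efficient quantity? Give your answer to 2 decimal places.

P = 47.65

Social marginal cost = private MC + MEC = 42.91 + 3.25x.
Set SMC = demand: 42.91 + 3.25x = 49.30 - 1.13x → x* = 1.4589.
Consumer price on the demand curve at x*: 49.30 − 1.13×1.4589 = 47.6514.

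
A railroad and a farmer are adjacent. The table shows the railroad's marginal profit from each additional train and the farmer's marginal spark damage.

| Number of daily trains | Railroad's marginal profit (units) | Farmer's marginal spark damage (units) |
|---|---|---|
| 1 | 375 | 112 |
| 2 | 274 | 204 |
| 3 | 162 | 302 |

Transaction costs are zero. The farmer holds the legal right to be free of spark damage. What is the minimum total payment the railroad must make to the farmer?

316

Efficient level: marginal profit ≥ marginal spark damage through level 2, so k* = 2.
With the farmer holding the right, the railroad must at least compensate total damage at k*: 112 + 204 = 316.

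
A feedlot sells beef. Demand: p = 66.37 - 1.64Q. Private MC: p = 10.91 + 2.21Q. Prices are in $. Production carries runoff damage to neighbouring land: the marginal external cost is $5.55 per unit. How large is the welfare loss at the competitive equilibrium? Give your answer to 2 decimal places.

DWL = $4.00

Market equilibrium (private): 10.91 + 2.21Q = 66.37 - 1.64Q → Q_m = 14.4052.
Social marginal cost = private MC + MEC = 16.46 + 2.21Q.
Set SMC = demand: 16.46 + 2.21Q = 66.37 - 1.64Q → Q* = 12.9636.
Between Q* and Q_m the wedge SMC − demand runs linearly from 0 to MEC(Q_m), so the loss is a triangle.
DWL = ½ × 1.4416 × 5.5500 = 4.0004.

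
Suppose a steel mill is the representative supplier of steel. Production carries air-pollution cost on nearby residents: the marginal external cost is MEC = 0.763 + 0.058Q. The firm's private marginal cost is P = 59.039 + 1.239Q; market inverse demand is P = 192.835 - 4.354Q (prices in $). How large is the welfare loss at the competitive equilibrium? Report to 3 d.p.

DWL = $0.409

Market equilibrium (private): 59.039 + 1.239Q = 192.835 - 4.354Q → Q_m = 23.9220.
Social marginal cost = private MC + MEC = 59.802 + 1.297Q.
Set SMC = demand: 59.802 + 1.297Q = 192.835 - 4.354Q → Q* = 23.5415.
Between Q* and Q_m the wedge SMC − demand runs linearly from 0 to MEC(Q_m), so the loss is a triangle.
DWL = ½ × 0.3805 × 2.1505 = 0.4091.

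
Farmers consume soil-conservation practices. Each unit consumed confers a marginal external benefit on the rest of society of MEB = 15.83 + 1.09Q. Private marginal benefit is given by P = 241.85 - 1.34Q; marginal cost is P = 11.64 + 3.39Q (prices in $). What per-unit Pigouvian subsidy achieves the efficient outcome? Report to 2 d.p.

subsidy = $89.51 per unit

Social marginal benefit = demand + MEB = 257.68 - 0.25Q.
Set SMB = MC: 257.68 - 0.25Q = 11.64 + 3.39Q → Q* = 67.5934.
The Pigouvian subsidy equals MEB at Q*: 15.83 + 1.09×67.5934 = 89.5068.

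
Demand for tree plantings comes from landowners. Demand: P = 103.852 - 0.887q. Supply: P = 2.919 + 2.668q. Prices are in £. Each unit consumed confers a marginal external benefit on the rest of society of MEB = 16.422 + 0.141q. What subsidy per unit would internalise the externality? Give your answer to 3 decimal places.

Social marginal benefit = demand + MEB = 120.274 - 0.746q.
Set SMB = MC: 120.274 - 0.746q = 2.919 + 2.668q → q* = 34.3746.
The Pigouvian subsidy equals MEB at q*: 16.422 + 0.141×34.3746 = 21.2688.

subsidy = £21.269 per unit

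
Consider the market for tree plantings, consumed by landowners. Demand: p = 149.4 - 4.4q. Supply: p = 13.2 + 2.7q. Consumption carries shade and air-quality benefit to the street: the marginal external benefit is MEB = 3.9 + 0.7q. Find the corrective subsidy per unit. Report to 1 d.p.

subsidy = 19.2 per unit

Social marginal benefit = demand + MEB = 153.3 - 3.7q.
Set SMB = MC: 153.3 - 3.7q = 13.2 + 2.7q → q* = 21.8906.
The Pigouvian subsidy equals MEB at q*: 3.9 + 0.7×21.8906 = 19.2234.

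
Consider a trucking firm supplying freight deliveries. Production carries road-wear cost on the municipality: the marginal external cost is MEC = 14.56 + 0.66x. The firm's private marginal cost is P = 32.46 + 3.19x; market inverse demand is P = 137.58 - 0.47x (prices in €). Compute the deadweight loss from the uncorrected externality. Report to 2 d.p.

Market equilibrium (private): 32.46 + 3.19x = 137.58 - 0.47x → x_m = 28.7213.
Social marginal cost = private MC + MEC = 47.02 + 3.85x.
Set SMC = demand: 47.02 + 3.85x = 137.58 - 0.47x → x* = 20.9630.
The welfare-loss triangle has base |x_m − x*| and height MEC(x_m) (the vertical gap between SMC and demand is zero at x* and MEC at x_m).
DWL = ½ × 7.7583 × 33.5161 = 130.0140.

DWL = €130.01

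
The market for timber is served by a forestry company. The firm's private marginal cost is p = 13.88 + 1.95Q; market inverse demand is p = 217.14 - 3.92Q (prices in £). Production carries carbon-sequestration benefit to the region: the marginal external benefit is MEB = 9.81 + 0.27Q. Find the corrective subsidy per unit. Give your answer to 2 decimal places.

subsidy = £20.08 per unit

Social marginal cost = private MC − MEB = 4.07 + 1.68Q.
Set SMC = demand: 4.07 + 1.68Q = 217.14 - 3.92Q → Q* = 38.0482.
The Pigouvian subsidy equals MEB at Q*: 9.81 + 0.27×38.0482 = 20.0830.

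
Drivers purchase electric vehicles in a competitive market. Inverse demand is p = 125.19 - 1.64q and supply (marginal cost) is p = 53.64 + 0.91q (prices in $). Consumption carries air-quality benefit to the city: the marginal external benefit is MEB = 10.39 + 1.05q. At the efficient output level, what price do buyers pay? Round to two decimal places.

Social marginal benefit = demand + MEB = 135.58 - 0.59q.
Set SMB = MC: 135.58 - 0.59q = 53.64 + 0.91q → q* = 54.6267.
Consumer price on the demand curve at q*: 125.19 − 1.64×54.6267 = 35.6022.

P = $35.60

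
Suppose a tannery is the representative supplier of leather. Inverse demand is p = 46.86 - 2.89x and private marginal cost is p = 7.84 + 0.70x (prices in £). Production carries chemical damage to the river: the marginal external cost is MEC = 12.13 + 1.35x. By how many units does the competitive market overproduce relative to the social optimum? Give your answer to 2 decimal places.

5.43 units

Market equilibrium (private): 7.84 + 0.70x = 46.86 - 2.89x → x_m = 10.8691.
Social marginal cost = private MC + MEC = 19.97 + 2.05x.
Set SMC = demand: 19.97 + 2.05x = 46.86 - 2.89x → x* = 5.4433.
Gap = |10.8691 − 5.4433| = 5.4258.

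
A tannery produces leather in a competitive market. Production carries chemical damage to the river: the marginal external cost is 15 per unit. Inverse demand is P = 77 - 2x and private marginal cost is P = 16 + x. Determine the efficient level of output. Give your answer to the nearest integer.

Social marginal cost = private MC + MEC = 31 + x.
Set SMC = demand: 31 + x = 77 - 2x → x* = 15.3333.

x* = 15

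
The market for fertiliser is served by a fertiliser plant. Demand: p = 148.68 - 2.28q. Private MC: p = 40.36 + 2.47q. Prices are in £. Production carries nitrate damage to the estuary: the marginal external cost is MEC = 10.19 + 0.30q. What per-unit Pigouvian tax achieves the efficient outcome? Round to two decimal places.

tax = £16.02 per unit

Social marginal cost = private MC + MEC = 50.55 + 2.77q.
Set SMC = demand: 50.55 + 2.77q = 148.68 - 2.28q → q* = 19.4317.
The Pigouvian tax equals MEC at q*: 10.19 + 0.30×19.4317 = 16.0195.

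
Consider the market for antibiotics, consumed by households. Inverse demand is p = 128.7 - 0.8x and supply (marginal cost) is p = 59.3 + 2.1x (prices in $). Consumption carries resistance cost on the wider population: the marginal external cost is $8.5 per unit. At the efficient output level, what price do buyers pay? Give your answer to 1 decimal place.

Social marginal benefit = demand − MEC = 120.2 - 0.8x.
Set SMB = MC: 120.2 - 0.8x = 59.3 + 2.1x → x* = 21.0000.
Consumer price on the demand curve at x*: 128.7 − 0.8×21.0000 = 111.9000.

P = $111.9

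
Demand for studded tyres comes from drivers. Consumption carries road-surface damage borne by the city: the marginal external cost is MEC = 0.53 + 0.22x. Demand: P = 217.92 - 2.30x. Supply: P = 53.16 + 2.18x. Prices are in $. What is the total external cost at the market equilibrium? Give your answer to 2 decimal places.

Market equilibrium (private): 53.16 + 2.18x = 217.92 - 2.30x → x_m = 36.7768.
Total external cost = ∫₀^{x_m} (0.53 + 0.22x) dx = 0.53×36.7768 + ½×0.22×36.7768² = 168.2703.

$168.27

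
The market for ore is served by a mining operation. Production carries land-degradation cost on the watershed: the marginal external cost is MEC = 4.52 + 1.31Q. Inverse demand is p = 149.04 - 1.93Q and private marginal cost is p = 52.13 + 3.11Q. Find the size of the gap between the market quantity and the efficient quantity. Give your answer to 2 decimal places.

Market equilibrium (private): 52.13 + 3.11Q = 149.04 - 1.93Q → Q_m = 19.2282.
Social marginal cost = private MC + MEC = 56.65 + 4.42Q.
Set SMC = demand: 56.65 + 4.42Q = 149.04 - 1.93Q → Q* = 14.5496.
Gap = |19.2282 − 14.5496| = 4.6786.

4.68 units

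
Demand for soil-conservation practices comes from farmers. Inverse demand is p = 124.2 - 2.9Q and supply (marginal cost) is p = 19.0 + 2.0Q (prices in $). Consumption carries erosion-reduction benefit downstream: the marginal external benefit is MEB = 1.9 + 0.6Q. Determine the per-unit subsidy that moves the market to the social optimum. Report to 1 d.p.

subsidy = $16.8 per unit

Social marginal benefit = demand + MEB = 126.1 - 2.3Q.
Set SMB = MC: 126.1 - 2.3Q = 19.0 + 2.0Q → Q* = 24.9070.
The Pigouvian subsidy equals MEB at Q*: 1.9 + 0.6×24.9070 = 16.8442.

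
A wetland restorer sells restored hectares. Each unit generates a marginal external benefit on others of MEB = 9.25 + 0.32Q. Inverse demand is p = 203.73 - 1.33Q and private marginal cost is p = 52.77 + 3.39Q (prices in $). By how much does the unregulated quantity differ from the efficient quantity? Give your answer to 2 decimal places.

4.43 units

Market equilibrium (private): 52.77 + 3.39Q = 203.73 - 1.33Q → Q_m = 31.9831.
Social marginal cost = private MC − MEB = 43.52 + 3.07Q.
Set SMC = demand: 43.52 + 3.07Q = 203.73 - 1.33Q → Q* = 36.4114.
Gap = |31.9831 − 36.4114| = 4.4283.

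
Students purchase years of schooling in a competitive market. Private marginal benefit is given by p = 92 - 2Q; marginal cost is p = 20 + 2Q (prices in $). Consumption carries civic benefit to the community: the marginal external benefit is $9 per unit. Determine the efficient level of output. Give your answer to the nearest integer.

Q* = 20

Social marginal benefit = demand + MEB = 101 - 2Q.
Set SMB = MC: 101 - 2Q = 20 + 2Q → Q* = 20.2500.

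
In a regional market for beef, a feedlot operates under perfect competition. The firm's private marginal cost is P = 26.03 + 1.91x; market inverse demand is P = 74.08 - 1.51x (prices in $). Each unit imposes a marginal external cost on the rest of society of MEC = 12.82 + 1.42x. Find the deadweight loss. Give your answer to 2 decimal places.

DWL = $110.94

Market equilibrium (private): 26.03 + 1.91x = 74.08 - 1.51x → x_m = 14.0497.
Social marginal cost = private MC + MEC = 38.85 + 3.33x.
Set SMC = demand: 38.85 + 3.33x = 74.08 - 1.51x → x* = 7.2789.
The loss is the area between SMC and demand from x* to x_m; with linear curves that's a triangle of height MEC(x_m).
DWL = ½ × 6.7708 × 32.7706 = 110.9416.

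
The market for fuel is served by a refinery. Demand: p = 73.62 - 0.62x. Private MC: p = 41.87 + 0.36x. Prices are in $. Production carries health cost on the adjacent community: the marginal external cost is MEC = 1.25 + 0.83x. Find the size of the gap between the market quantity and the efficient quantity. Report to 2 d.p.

15.55 units

Market equilibrium (private): 41.87 + 0.36x = 73.62 - 0.62x → x_m = 32.3980.
Social marginal cost = private MC + MEC = 43.12 + 1.19x.
Set SMC = demand: 43.12 + 1.19x = 73.62 - 0.62x → x* = 16.8508.
Gap = |32.3980 − 16.8508| = 15.5472.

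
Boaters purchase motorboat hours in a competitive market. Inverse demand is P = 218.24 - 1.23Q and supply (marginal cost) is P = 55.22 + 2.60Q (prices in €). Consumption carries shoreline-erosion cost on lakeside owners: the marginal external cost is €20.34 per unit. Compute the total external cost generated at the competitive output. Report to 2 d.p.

€865.75

Market equilibrium (private): 55.22 + 2.60Q = 218.24 - 1.23Q → Q_m = 42.5640.
Total external cost = MEC × Q_m = 20.34 × 42.5640 = 865.7518.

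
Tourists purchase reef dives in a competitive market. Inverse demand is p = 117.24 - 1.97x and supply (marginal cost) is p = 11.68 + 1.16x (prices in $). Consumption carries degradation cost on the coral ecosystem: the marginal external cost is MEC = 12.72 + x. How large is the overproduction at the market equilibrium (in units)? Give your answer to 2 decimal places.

11.25 units

Market equilibrium (private): 11.68 + 1.16x = 117.24 - 1.97x → x_m = 33.7252.
Social marginal benefit = demand − MEC = 104.52 - 2.97x.
Set SMB = MC: 104.52 - 2.97x = 11.68 + 1.16x → x* = 22.4794.
Gap = |33.7252 − 22.4794| = 11.2458.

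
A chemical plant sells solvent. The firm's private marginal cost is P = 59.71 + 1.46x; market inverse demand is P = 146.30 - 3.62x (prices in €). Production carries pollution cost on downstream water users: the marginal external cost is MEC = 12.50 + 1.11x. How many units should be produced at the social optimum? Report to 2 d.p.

Social marginal cost = private MC + MEC = 72.21 + 2.57x.
Set SMC = demand: 72.21 + 2.57x = 146.30 - 3.62x → x* = 11.9693.

x* = 11.97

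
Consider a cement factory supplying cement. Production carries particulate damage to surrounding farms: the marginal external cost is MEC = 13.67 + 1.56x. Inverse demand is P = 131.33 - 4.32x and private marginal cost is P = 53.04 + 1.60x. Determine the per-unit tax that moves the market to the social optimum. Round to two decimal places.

Social marginal cost = private MC + MEC = 66.71 + 3.16x.
Set SMC = demand: 66.71 + 3.16x = 131.33 - 4.32x → x* = 8.6390.
The Pigouvian tax equals MEC at x*: 13.67 + 1.56×8.6390 = 27.1468.

tax = 27.15 per unit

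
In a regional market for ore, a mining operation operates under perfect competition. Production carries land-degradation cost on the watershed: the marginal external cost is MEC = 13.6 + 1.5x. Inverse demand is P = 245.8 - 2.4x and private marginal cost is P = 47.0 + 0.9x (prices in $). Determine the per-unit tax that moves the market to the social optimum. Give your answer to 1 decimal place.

Social marginal cost = private MC + MEC = 60.6 + 2.4x.
Set SMC = demand: 60.6 + 2.4x = 245.8 - 2.4x → x* = 38.5833.
The Pigouvian tax equals MEC at x*: 13.6 + 1.5×38.5833 = 71.4750.

tax = $71.5 per unit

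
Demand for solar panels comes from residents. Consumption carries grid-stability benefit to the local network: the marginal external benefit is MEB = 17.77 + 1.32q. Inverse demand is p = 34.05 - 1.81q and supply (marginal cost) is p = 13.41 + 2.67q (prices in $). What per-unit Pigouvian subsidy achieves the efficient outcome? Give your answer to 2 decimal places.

subsidy = $33.81 per unit

Social marginal benefit = demand + MEB = 51.82 - 0.49q.
Set SMB = MC: 51.82 - 0.49q = 13.41 + 2.67q → q* = 12.1551.
The Pigouvian subsidy equals MEB at q*: 17.77 + 1.32×12.1551 = 33.8147.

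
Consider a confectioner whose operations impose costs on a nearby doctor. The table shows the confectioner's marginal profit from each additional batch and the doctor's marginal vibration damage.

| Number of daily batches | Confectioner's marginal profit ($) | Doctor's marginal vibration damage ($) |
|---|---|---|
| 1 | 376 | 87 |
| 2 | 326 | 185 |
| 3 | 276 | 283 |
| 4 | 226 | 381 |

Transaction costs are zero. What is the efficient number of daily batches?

2

Bargaining reaches the level where marginal profit last exceeds marginal vibration damage.
That holds through level 2 (326 ≥ 185) but not at 3 (276 < 283).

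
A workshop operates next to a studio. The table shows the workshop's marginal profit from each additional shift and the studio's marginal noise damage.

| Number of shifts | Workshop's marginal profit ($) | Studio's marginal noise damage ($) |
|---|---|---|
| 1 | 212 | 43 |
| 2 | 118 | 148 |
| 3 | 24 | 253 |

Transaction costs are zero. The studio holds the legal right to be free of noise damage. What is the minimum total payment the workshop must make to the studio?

Efficient level: marginal profit ≥ marginal noise damage through level 1, so k* = 1.
With the studio holding the right, the workshop must at least compensate total damage at k*: 43 = 43.

$43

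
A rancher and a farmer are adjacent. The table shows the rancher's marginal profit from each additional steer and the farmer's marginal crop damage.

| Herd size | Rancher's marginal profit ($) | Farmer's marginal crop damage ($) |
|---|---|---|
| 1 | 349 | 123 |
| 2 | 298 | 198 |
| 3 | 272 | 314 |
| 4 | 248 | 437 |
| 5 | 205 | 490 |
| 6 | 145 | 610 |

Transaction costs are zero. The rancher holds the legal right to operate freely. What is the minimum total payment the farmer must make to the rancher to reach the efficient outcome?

Left alone the rancher would choose level 6 (marginal profit stays positive).
Efficient level: k* = 2 (marginal profit ≥ marginal crop damage through 2).
The farmer must at least cover the rancher's forgone profit from cutting 6→2: 272 + 248 + 205 + 145 = 870.

$870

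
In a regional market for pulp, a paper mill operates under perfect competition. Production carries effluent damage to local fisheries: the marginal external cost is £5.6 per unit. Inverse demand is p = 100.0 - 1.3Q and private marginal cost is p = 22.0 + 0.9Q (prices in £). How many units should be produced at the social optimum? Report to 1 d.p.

Q* = 32.9

Social marginal cost = private MC + MEC = 27.6 + 0.9Q.
Set SMC = demand: 27.6 + 0.9Q = 100.0 - 1.3Q → Q* = 32.9091.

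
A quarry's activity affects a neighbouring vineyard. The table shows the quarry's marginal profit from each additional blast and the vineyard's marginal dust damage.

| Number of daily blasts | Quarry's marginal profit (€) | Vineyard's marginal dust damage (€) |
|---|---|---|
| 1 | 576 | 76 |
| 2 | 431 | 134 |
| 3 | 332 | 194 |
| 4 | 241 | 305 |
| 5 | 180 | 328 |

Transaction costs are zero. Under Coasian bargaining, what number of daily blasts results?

3

Bargaining reaches the level where marginal profit last exceeds marginal dust damage.
That holds through level 3 (332 ≥ 194) but not at 4 (241 < 305).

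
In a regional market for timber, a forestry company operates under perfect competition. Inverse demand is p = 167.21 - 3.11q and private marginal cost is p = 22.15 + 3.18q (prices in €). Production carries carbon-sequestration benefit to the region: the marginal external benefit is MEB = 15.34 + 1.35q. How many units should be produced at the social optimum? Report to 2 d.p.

Social marginal cost = private MC − MEB = 6.81 + 1.83q.
Set SMC = demand: 6.81 + 1.83q = 167.21 - 3.11q → q* = 32.4696.

q* = 32.47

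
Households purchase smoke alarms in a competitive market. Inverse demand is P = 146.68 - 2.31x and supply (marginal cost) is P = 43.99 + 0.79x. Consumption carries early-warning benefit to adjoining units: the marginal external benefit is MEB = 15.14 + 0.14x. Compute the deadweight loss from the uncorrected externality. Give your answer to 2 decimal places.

DWL = 66.07

Market equilibrium (private): 43.99 + 0.79x = 146.68 - 2.31x → x_m = 33.1258.
Social marginal benefit = demand + MEB = 161.82 - 2.17x.
Set SMB = MC: 161.82 - 2.17x = 43.99 + 0.79x → x* = 39.8074.
Between x* and x_m the wedge SMB − MC runs linearly from 0 to MEB(x_m), so the loss is a triangle.
DWL = ½ × 6.6816 × 19.7776 = 66.0730.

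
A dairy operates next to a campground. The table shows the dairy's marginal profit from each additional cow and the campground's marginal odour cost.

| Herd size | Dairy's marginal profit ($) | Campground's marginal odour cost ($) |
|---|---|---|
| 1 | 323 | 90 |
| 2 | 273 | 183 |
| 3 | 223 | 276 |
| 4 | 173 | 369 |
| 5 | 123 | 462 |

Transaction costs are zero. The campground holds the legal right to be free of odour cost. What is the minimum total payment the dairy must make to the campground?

Efficient level: marginal profit ≥ marginal odour cost through level 2, so k* = 2.
With the campground holding the right, the dairy must at least compensate total damage at k*: 90 + 183 = 273.

$273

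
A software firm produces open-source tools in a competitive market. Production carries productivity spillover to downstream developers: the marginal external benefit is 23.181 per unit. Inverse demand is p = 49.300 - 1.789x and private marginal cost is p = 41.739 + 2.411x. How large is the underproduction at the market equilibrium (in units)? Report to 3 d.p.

Market equilibrium (private): 41.739 + 2.411x = 49.300 - 1.789x → x_m = 1.8002.
Social marginal cost = private MC − MEB = 18.558 + 2.411x.
Set SMC = demand: 18.558 + 2.411x = 49.300 - 1.789x → x* = 7.3195.
Gap = |1.8002 − 7.3195| = 5.5193.

5.519 units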